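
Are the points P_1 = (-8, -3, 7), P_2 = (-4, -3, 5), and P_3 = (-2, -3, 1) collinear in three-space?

P_1P_2 = (4, 0, -2), P_1P_3 = (6, 0, -6).
Comparing components 3 and 1: (-2)(6) − (4)(-6) = 12 ≠ 0, so P_1P_2 and P_1P_3 are not parallel and the points are not collinear.

No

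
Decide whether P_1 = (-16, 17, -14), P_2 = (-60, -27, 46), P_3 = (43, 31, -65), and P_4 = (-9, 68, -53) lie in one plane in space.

No

The four points are coplanar iff the 3×3 determinant with rows P_1P_2, P_1P_3, P_1P_4 is zero.
Rows: (-44, -44, 60), (59, 14, -51), (7, 51, -39).
Expanding along the first row: (-44)(2055) − (-44)(-1944) + (60)(2911) = -1296.
Nonzero ⇒ not coplanar.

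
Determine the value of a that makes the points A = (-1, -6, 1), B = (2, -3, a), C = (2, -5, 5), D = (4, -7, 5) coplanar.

Normal to plane ACD: n = (8, 8, -8); plane equation n·P = -64.
Requiring n·B = -64: (-8)a + (-8) = -64.
So a = 7.

7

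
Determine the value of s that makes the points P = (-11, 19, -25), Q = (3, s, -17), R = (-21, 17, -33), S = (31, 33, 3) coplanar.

25

Normal to plane PRS: n = (56, -56, -56); plane equation n·X = -280.
Requiring n·Q = -280: (-56)s + (1120) = -280.
So s = 25.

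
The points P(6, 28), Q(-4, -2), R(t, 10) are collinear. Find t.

Collinearity: (R − P) must be parallel to (Q − P) = (-10, -30).
Cross-multiplying the components: (t − 6)·(-30) = (-18)·(-10).
Solving gives t = 0.

0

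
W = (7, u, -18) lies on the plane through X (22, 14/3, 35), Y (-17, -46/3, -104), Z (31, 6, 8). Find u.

Coplanarity requires XY · (XZ × XW) = 0.
XY = (-39, -20, -139), XZ = (9, 4/3, -27); the triple product is linear in u with coefficient -2304 and constant term -6912.
Setting it to zero: u = -3.

-3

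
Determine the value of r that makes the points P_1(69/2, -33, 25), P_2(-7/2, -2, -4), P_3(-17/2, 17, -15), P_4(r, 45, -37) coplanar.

-63/2

Coplanarity ⇔ det[P_1P_2; P_1P_3; P_1P_4] = 0.
Expanding, this is linear in r: (210)r + (6615) = 0.
So r = -63/2.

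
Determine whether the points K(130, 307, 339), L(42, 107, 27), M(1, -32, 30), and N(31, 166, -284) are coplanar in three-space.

Yes

A normal to the plane through K, L, M is n = KL × KM = (-43968, 13056, 4032).
The plane has equation n·P = -340800. For N: n·N = -340800.
Equal, so N lies in the plane and all four are coplanar.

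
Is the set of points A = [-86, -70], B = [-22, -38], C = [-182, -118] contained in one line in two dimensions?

Yes

AB = (64, 32), AC = (-96, -48).
Checking proportionality: AC = -3/2·AB, so the vectors are parallel and the points are collinear.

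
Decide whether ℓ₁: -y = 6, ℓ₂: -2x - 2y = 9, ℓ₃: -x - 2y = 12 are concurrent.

The three lines meet at one point iff the augmented coefficient matrix [aᵢ bᵢ cᵢ] has rank < 3, i.e. its determinant vanishes.
Here the determinant is -3.
Nonzero, so no common point exists.

No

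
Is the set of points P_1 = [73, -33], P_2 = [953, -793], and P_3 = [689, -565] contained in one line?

Yes

P_1P_2 = (880, -760), P_1P_3 = (616, -532).
Twice the signed area of △P_1P_2P_3 is (880)(-532) − (-760)(616) = 0.
The triangle is degenerate (zero area), so the points are collinear.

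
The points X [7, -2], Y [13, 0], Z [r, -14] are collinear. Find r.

-29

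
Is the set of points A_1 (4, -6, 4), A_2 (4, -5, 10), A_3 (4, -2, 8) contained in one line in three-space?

No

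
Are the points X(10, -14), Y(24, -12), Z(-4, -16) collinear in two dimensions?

Yes

XY = (14, 2), XZ = (-14, -2).
Checking proportionality: XZ = -1·XY, so the vectors are parallel and the points are collinear.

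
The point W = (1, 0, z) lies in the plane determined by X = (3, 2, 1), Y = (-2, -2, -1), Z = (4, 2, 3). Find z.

The plane through X, Y, Z has equation −8x + 8y + 4z = -4.
Substituting W: (4)z + (-8) = -4, so z = 1.

1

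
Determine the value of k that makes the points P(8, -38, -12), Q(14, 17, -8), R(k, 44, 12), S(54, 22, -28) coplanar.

The points are coplanar iff PQ · (PR × PS) = 0.
Expanding, this is linear in k: (1120)k + (20160) = 0.
So k = -18.

-18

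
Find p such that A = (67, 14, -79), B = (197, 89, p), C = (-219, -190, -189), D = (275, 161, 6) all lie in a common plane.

36

Normal to plane ACD: n = (-1170, 1430, 390); plane equation n·P = -89180.
Requiring n·B = -89180: (390)p + (-103220) = -89180.
So p = 36.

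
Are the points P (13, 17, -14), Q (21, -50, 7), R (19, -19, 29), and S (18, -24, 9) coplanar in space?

A normal to the plane through P, Q, R is n = PQ × PR = (-2125, -218, 114).
The plane has equation n·X = -32927. For S: n·S = -31992.
-31992 ≠ -32927, so S is off the plane.

No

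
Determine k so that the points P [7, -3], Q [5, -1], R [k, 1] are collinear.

3

The three points are collinear iff det[PQ; PR] = 0.
This determinant is linear in k: (-2)k + (6) = 0, so k = 3.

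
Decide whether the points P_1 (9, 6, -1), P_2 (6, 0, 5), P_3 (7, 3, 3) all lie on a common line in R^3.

No

P_1P_2 = (-3, -6, 6), P_1P_3 = (-2, -3, 4).
Comparing components 2 and 3: (-6)(4) − (6)(-3) = -6 ≠ 0, so P_1P_2 and P_1P_3 are not parallel and the points are not collinear.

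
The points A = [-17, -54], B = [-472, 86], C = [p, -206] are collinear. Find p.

477

The three points are collinear iff det[AB; AC] = 0.
This determinant is linear in p: (-140)p + (66780) = 0, so p = 477.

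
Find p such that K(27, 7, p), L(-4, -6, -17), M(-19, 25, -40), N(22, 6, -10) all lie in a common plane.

The points are coplanar iff KL · (KM × KN) = 0.
Expanding, this is linear in p: (986)p + (7888) = 0.
So p = -8.

-8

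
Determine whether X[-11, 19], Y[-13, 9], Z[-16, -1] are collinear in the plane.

No

XY = (-2, -10), XZ = (-5, -20).
Twice the signed area of △XYZ is (-2)(-20) − (-10)(-5) = -10.
The area is nonzero, so the three points are not collinear.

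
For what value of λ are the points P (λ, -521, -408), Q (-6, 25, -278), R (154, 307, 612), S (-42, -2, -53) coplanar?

-422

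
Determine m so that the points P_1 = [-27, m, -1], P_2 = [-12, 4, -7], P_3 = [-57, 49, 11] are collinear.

19

Direction P_2P_3 = (-45, 45, 18). From the x-coordinate of P_1, the parameter along the line is τ = (-27 − (-12))/(-45) = 1/3.
Then m = 4 + 1/3·(45) = 19.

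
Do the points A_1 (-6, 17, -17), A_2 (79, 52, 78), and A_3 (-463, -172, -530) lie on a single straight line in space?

A_1A_2 = (85, 35, 95), A_1A_3 = (-457, -189, -513).
A_1A_2 × A_1A_3 = (0, 190, -70).
The cross product is nonzero, so the points do not lie on one line.

No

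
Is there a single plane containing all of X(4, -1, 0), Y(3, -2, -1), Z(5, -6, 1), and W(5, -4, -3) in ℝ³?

No

The four points are coplanar iff the 3×3 determinant with rows XY, XZ, XW is zero.
Rows: (-1, -1, -1), (1, -5, 1), (1, -3, -3).
Expanding along the first row: (-1)(18) − (-1)(-4) + (-1)(2) = -24.
Nonzero ⇒ not coplanar.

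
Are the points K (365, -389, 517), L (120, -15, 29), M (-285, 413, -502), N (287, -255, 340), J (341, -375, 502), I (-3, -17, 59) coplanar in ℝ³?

The plane through K, L, M has normal n = KL × KM = (10270, 67545, 46610) and equation n·P = 1570915.
Checking the remaining points: n·N = 1570915, n·J = 1570915, n·I = 1570915.
All equal 1570915, so all 6 points lie in one plane.

Yes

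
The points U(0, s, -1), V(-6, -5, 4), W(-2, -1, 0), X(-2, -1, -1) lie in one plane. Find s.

The points are coplanar iff UV · (UW × UX) = 0.
Expanding, this is linear in s: (-4)s + (4) = 0.
So s = 1.

1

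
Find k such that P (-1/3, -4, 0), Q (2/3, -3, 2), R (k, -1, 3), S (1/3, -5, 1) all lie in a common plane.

1

The points are coplanar iff PQ · (PR × PS) = 0.
Expanding, this is linear in k: (-3)k + (3) = 0.
So k = 1.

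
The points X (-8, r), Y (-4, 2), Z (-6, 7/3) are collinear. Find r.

8/3

The three points are collinear iff det[XY; XZ] = 0.
This determinant is linear in r: (-2)r + (16/3) = 0, so r = 8/3.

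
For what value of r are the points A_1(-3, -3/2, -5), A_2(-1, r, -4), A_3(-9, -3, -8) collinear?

Collinearity requires A_1A_2 × A_1A_3 = 0; each component is linear in r.
The x-component gives (-3)r + (-3) = 0, so r = -1.
The remaining components then also vanish.

-1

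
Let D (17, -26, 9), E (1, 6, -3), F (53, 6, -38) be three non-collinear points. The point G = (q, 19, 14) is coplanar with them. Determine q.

-38

Coplanarity requires DE · (DF × DG) = 0.
DE = (-16, 32, -12), DF = (36, 32, -47); the triple product is linear in q with coefficient -1120 and constant term -42560.
Setting it to zero: q = -38.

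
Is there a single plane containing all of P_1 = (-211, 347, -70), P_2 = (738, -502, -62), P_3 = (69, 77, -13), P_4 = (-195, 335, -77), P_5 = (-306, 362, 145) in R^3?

No

The plane through P_1, P_2, P_3 has normal n = P_1P_2 × P_1P_3 = (-46233, -51853, -18510) and equation n·P = -6942128.
Checking the remaining points: n·P_4 = -6930050, n·P_5 = -7307438.
Since n·P_4 = -6930050 ≠ -6942128, P_4 is off the plane and the points are not all coplanar.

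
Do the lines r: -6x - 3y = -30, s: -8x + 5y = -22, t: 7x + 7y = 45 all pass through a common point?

No

Intersecting r and s: solving the 2×2 system gives (x, y) = (4, 2).
Substitute into t: (7)(4) + (7)(2) = 42.
But t requires 45 ≠ 42, so the three lines have no common point.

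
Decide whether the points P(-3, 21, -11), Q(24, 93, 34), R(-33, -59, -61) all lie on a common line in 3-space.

Yes

PQ = (27, 72, 45), PR = (-30, -80, -50).
Each component of PR is -10/9 times the corresponding component of PQ, so PR = -10/9·PQ and the points are collinear.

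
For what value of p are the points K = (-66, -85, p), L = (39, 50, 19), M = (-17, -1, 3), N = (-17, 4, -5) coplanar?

52

Coplanarity ⇔ det[KL; KM; KN] = 0.
Expanding, this is linear in p: (280)p + (-14560) = 0.
So p = 52.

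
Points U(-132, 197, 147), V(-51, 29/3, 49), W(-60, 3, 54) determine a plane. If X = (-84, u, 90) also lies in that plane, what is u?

91

A normal to the plane is n = UV × UW = (-1590, 477, -2226).
X lies in the plane iff n · UX = 0.
This gives (477)u + (-43407) = 0, so u = 91.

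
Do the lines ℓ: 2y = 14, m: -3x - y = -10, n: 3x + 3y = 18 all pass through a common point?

No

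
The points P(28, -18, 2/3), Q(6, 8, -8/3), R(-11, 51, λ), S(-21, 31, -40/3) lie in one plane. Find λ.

Coplanarity ⇔ det[PQ; PR; PS] = 0.
Expanding, this is linear in λ: (-196)λ + (6860/3) = 0.
So λ = 35/3.

35/3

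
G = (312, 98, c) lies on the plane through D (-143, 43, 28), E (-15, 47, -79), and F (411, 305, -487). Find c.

-361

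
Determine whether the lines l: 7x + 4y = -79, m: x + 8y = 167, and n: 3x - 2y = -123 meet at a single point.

Yes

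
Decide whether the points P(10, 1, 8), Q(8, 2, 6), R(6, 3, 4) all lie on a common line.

Yes

PQ = (-2, 1, -2), PR = (-4, 2, -4).
Each component of PR is 2 times the corresponding component of PQ, so PR = 2·PQ and the points are collinear.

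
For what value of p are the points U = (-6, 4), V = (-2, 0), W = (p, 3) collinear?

-5

Collinearity: (W − U) must be parallel to (V − U) = (4, -4).
Cross-multiplying the components: (p − (-6))·(-4) = (-1)·(4).
Solving gives p = -5.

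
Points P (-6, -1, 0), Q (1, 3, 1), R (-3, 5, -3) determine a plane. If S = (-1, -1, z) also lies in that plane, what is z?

3

Coplanarity requires PQ · (PR × PS) = 0.
PQ = (7, 4, 1), PR = (3, 6, -3); the triple product is linear in z with coefficient 30 and constant term -90.
Setting it to zero: z = 3.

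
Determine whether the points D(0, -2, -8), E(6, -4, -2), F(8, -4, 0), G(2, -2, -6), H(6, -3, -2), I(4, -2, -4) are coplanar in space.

Yes

The plane through D, E, F has normal n = DE × DF = (-4, 0, 4) and equation n·P = -32.
Checking the remaining points: n·G = -32, n·H = -32, n·I = -32.
All equal -32, so all 6 points lie in one plane.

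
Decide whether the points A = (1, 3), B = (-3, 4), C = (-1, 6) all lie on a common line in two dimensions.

AB = (-4, 1), AC = (-2, 3).
det[AB; AC] = (-4)(3) − (1)(-2) = -10.
The determinant is nonzero, so they are not collinear.

No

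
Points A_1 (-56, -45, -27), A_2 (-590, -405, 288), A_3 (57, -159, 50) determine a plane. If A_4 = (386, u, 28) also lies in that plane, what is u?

Coplanarity requires A_1A_2 · (A_1A_3 × A_1A_4) = 0.
A_1A_2 = (-534, -360, 315), A_1A_3 = (113, -114, 77); the triple product is linear in u with coefficient 76713 and constant term 12657645.
Setting it to zero: u = -165.

-165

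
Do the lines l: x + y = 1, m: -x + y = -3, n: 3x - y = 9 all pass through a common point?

No

Intersecting l and m: solving the 2×2 system gives (x, y) = (2, -1).
Substitute into n: (3)(2) + (-1)(-1) = 7.
But n requires 9 ≠ 7, so the three lines have no common point.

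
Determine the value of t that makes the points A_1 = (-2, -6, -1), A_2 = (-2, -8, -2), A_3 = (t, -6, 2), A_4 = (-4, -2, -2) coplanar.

0

The points are coplanar iff A_1A_2 · (A_1A_3 × A_1A_4) = 0.
Expanding, this is linear in t: (-6)t + (0) = 0.
So t = 0.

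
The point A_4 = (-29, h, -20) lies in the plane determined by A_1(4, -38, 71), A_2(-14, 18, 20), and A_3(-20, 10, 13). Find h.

58

The plane through A_1, A_2, A_3 has equation −800x + 180y + 480z = 24040.
Substituting A_4: (180)h + (13600) = 24040, so h = 58.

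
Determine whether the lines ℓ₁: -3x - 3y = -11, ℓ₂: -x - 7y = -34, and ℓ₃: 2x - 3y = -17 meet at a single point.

Lines aᵢx + bᵢy = cᵢ with pairwise distinct directions are concurrent exactly when det[aᵢ bᵢ cᵢ] = 0.
Here the determinant is 17.
Nonzero, so no common point exists.

No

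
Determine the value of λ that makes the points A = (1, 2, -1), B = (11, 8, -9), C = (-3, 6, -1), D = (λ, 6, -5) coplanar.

Normal to plane ABC: n = (32, 32, 64); plane equation n·P = 32.
Requiring n·D = 32: (32)λ + (-128) = 32.
So λ = 5.

5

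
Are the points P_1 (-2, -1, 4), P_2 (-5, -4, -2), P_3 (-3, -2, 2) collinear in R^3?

P_1P_2 = (-3, -3, -6), P_1P_3 = (-1, -1, -2).
P_1P_2 × P_1P_3 = (0, 0, 0).
The cross product vanishes, so the three points are collinear.

Yes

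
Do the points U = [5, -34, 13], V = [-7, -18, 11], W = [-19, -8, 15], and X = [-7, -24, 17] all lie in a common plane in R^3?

The four points are coplanar iff the 3×3 determinant with rows UV, UW, UX is zero.
Rows: (-12, 16, -2), (-24, 26, 2), (-12, 10, 4).
Expanding along the first row: (-12)(84) − (16)(-72) + (-2)(72) = 0.
Zero determinant ⇒ coplanar.

Yes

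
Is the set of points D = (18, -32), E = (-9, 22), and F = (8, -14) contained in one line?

No

DE = (-27, 54), DF = (-10, 18).
det[DE; DF] = (-27)(18) − (54)(-10) = 54.
The determinant is nonzero, so they are not collinear.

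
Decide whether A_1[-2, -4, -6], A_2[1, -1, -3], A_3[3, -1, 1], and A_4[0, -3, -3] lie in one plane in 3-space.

Yes

A normal to the plane through A_1, A_2, A_3 is n = A_1A_2 × A_1A_3 = (12, -6, -6).
The plane has equation n·P = 36. For A_4: n·A_4 = 36.
Equal, so A_4 lies in the plane and all four are coplanar.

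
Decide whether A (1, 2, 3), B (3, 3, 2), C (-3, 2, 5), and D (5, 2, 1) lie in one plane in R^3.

Yes

The four points are coplanar iff the 3×3 determinant with rows AB, AC, AD is zero.
Rows: (2, 1, -1), (-4, 0, 2), (4, 0, -2).
Expanding along the first row: (2)(0) − (1)(0) + (-1)(0) = 0.
Zero determinant ⇒ coplanar.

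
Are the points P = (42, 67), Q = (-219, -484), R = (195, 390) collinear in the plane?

Yes

PQ = (-261, -551), PR = (153, 323).
Checking proportionality: PR = -17/29·PQ, so the vectors are parallel and the points are collinear.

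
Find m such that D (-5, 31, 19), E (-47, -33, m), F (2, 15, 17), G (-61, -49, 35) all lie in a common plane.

31

Normal to plane DFG: n = (-416, 0, -1456); plane equation n·P = -25584.
Requiring n·E = -25584: (-1456)m + (19552) = -25584.
So m = 31.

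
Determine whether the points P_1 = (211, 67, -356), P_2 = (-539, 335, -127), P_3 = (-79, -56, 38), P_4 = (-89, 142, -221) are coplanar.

A normal to the plane through P_1, P_2, P_3 is n = P_1P_2 × P_1P_3 = (133759, 229090, 169970).
The plane has equation n·P = -16937141. For P_4: n·P_4 = -16937141.
Equal, so P_4 lies in the plane and all four are coplanar.

Yes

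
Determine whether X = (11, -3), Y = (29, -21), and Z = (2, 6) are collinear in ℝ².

XY = (18, -18), XZ = (-9, 9).
det[XY; XZ] = (18)(9) − (-18)(-9) = 0.
The determinant is zero, so the points are collinear.

Yes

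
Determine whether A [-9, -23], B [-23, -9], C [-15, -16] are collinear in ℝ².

No

AB = (-14, 14), AC = (-6, 7).
det[AB; AC] = (-14)(7) − (14)(-6) = -14.
The determinant is nonzero, so they are not collinear.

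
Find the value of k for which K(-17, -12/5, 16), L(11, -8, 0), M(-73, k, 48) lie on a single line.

44/5

Collinearity requires KL × KM = 0; each component is linear in k.
The x-component gives (16)k + (-704/5) = 0, so k = 44/5.
The remaining components then also vanish.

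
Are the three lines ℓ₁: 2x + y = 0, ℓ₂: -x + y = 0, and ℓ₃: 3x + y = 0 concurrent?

Intersecting ℓ₁ and ℓ₂: solving the 2×2 system gives (x, y) = (0, 0).
Substitute into ℓ₃: (3)(0) + (1)(0) = 0.
This equals 0, so (0, 0) lies on all three lines and they are concurrent.

Yes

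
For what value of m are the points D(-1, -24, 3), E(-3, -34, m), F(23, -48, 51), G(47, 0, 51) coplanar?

The points are coplanar iff DE · (DF × DG) = 0.
Expanding, this is linear in m: (1728)m + (-12096) = 0.
So m = 7.

7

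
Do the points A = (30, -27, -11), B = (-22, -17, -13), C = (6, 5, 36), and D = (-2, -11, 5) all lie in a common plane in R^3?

A normal to the plane through A, B, C is n = AB × AC = (534, 2492, -1424).
The plane has equation n·P = -35600. For D: n·D = -35600.
Equal, so D lies in the plane and all four are coplanar.

Yes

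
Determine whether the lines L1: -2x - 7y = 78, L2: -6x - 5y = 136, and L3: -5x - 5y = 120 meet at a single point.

No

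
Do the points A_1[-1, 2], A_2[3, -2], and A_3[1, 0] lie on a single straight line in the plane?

Yes

A_1A_2 = (4, -4), A_1A_3 = (2, -2).
det[A_1A_2; A_1A_3] = (4)(-2) − (-4)(2) = 0.
The determinant is zero, so the points are collinear.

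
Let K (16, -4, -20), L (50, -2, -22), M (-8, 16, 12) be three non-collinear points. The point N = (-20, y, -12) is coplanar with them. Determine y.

-2

The plane through K, L, M has equation 104x − 1040y + 728z = -8736.
Substituting N: (-1040)y + (-10816) = -8736, so y = -2.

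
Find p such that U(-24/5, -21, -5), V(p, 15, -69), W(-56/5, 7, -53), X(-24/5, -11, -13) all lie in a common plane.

The points are coplanar iff UV · (UW × UX) = 0.
Expanding, this is linear in p: (256)p + (17408/5) = 0.
So p = -68/5.

-68/5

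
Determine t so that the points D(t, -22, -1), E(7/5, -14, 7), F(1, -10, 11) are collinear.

11/5

Direction EF = (-2/5, 4, 4). From the y-coordinate of D, the parameter along the line is τ = (-22 − (-14))/4 = -2.
Then t = 7/5 + (-2)·(-2/5) = 11/5.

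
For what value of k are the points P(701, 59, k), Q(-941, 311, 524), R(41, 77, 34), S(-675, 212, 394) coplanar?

The points are coplanar iff PQ · (PR × PS) = 0.
Expanding, this is linear in k: (34974)k + (10702044) = 0.
So k = -306.

-306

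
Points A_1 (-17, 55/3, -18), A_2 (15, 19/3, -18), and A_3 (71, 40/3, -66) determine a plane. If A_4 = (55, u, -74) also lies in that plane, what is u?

The plane through A_1, A_2, A_3 has equation 576x + 1536y + 896z = 2240.
Substituting A_4: (1536)u + (-34624) = 2240, so u = 24.

24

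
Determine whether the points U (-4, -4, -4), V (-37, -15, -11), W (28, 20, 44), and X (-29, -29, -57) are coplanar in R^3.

No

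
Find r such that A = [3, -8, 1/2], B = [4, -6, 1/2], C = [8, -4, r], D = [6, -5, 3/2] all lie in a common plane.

Normal to plane ABD: n = (2, -1, -3); plane equation n·P = 25/2.
Requiring n·C = 25/2: (-3)r + (20) = 25/2.
So r = 5/2.

5/2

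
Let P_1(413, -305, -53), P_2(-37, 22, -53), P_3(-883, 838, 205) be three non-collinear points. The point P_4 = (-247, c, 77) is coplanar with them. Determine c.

276

A normal to the plane is n = P_1P_2 × P_1P_3 = (84366, 116100, -90558).
P_4 lies in the plane iff n · P_1P_4 = 0.
This gives (116100)c + (-32043600) = 0, so c = 276.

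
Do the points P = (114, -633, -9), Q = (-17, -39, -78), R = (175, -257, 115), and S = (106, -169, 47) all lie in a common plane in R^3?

A normal to the plane through P, Q, R is n = PQ × PR = (99600, 12035, -85490).
The plane has equation n·X = 4505655. For S: n·S = 4505655.
Equal, so S lies in the plane and all four are coplanar.

Yes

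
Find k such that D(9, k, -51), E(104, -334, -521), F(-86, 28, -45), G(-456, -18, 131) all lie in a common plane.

79

The points are coplanar iff DE · (DF × DG) = 0.
Expanding, this is linear in k: (142680)k + (-11271720) = 0.
So k = 79.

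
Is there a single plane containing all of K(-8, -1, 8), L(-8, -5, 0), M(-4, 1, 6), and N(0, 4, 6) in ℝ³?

Yes

With K as base: KL = (0, -4, -8), KM = (4, 2, -2), KN = (8, 5, -2).
KM × KN = (6, -8, 4).
KL · (KM × KN) = 0.
The scalar triple product vanishes, so the four points are coplanar.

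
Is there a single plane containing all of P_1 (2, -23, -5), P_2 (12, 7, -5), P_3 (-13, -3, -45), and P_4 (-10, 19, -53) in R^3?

Yes

With P_1 as base: P_1P_2 = (10, 30, 0), P_1P_3 = (-15, 20, -40), P_1P_4 = (-12, 42, -48).
P_1P_3 × P_1P_4 = (720, -240, -390).
P_1P_2 · (P_1P_3 × P_1P_4) = 0.
The scalar triple product vanishes, so the four points are coplanar.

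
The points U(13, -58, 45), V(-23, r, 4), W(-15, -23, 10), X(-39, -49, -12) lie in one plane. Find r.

-41

Normal to plane UWX: n = (-1680, 224, 1568); plane equation n·P = 35728.
Requiring n·V = 35728: (224)r + (44912) = 35728.
So r = -41.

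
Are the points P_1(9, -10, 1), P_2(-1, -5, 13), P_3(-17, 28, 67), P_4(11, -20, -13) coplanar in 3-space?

The four points are coplanar iff the 3×3 determinant with rows P_1P_2, P_1P_3, P_1P_4 is zero.
Rows: (-10, 5, 12), (-26, 38, 66), (2, -10, -14).
Expanding along the first row: (-10)(128) − (5)(232) + (12)(184) = -232.
Nonzero ⇒ not coplanar.

No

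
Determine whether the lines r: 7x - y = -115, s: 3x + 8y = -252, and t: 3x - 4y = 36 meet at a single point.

Lines aᵢx + bᵢy = cᵢ with pairwise distinct directions are concurrent exactly when det[aᵢ bᵢ cᵢ] = 0.
Here the determinant is -36.
Nonzero, so no common point exists.

No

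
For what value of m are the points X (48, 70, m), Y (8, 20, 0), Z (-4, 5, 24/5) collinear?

-16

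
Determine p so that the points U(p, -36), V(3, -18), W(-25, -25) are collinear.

-69

Collinearity: (U − V) must be parallel to (W − V) = (-28, -7).
Cross-multiplying the components: (p − 3)·(-7) = (-18)·(-28).
Solving gives p = -69.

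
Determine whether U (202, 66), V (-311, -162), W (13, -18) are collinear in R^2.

Yes

UV = (-513, -228), UW = (-189, -84).
det[UV; UW] = (-513)(-84) − (-228)(-189) = 0.
The determinant is zero, so the points are collinear.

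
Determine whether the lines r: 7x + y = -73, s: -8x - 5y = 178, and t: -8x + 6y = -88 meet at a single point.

The three lines meet at one point iff the augmented coefficient matrix [aᵢ bᵢ cᵢ] has rank < 3, i.e. its determinant vanishes.
Here the determinant is -100.
Nonzero, so no common point exists.

No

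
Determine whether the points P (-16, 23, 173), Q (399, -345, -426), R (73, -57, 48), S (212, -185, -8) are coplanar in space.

No

The four points are coplanar iff the 3×3 determinant with rows PQ, PR, PS is zero.
Rows: (415, -368, -599), (89, -80, -125), (228, -208, -181).
Expanding along the first row: (415)(-11520) − (-368)(12391) + (-599)(-272) = -57984.
Nonzero ⇒ not coplanar.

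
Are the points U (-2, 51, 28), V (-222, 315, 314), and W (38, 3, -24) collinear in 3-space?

Yes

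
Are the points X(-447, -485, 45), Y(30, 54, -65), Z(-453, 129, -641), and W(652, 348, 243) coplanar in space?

A normal to the plane through X, Y, Z is n = XY × XZ = (-302214, 327882, 296112).
The plane has equation n·P = -10608072. For W: n·W = -10985376.
-10985376 ≠ -10608072, so W is off the plane.

No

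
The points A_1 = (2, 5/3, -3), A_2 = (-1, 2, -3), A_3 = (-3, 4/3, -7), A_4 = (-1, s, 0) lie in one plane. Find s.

8/3

The points are coplanar iff A_1A_2 · (A_1A_3 × A_1A_4) = 0.
Expanding, this is linear in s: (-12)s + (32) = 0.
So s = 8/3.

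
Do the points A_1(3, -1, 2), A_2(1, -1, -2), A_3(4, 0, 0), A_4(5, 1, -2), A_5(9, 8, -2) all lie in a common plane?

The plane through A_1, A_2, A_3 has normal n = A_1A_2 × A_1A_3 = (4, -8, -2) and equation n·P = 16.
Checking the remaining points: n·A_4 = 16, n·A_5 = -24.
Since n·A_5 = -24 ≠ 16, A_5 is off the plane and the points are not all coplanar.

No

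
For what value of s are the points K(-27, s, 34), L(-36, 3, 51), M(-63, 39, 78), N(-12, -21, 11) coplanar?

-5

The points are coplanar iff KL · (KM × KN) = 0.
Expanding, this is linear in s: (432)s + (2160) = 0.
So s = -5.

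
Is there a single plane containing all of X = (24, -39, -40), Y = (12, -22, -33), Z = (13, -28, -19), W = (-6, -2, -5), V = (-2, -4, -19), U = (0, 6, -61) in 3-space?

The plane through X, Y, Z has normal n = XY × XZ = (280, 175, 55) and equation n·P = -2305.
Checking the remaining points: n·W = -2305, n·V = -2305, n·U = -2305.
All equal -2305, so all 6 points lie in one plane.

Yes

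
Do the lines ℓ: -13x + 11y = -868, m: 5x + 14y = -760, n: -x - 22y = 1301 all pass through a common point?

No

Intersecting ℓ and m: solving the 2×2 system gives (x, y) = (16, -60).
Substitute into n: (-1)(16) + (-22)(-60) = 1304.
But n requires 1301 ≠ 1304, so the three lines have no common point.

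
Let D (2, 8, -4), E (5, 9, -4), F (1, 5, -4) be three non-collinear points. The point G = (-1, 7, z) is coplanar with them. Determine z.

Coplanarity requires DE · (DF × DG) = 0.
DE = (3, 1, 0), DF = (-1, -3, 0); the triple product is linear in z with coefficient -8 and constant term -32.
Setting it to zero: z = -4.

-4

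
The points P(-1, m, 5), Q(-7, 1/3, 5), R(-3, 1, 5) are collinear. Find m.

Direction QR = (4, 2/3, 0). From the x-coordinate of P, the parameter along the line is τ = (-1 − (-7))/4 = 3/2.
Then m = 1/3 + 3/2·(2/3) = 4/3.

4/3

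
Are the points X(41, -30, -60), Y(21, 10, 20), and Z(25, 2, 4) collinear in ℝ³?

Yes

XY = (-20, 40, 80), XZ = (-16, 32, 64).
Each component of XZ is 4/5 times the corresponding component of XY, so XZ = 4/5·XY and the points are collinear.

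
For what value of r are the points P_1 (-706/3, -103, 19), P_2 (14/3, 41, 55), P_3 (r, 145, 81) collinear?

Collinearity requires P_1P_2 × P_1P_3 = 0; each component is linear in r.
The y-component gives (36)r + (-6408) = 0, so r = 178.
The remaining components then also vanish.

178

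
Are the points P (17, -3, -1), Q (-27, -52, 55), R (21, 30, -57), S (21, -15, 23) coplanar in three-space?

A normal to the plane through P, Q, R is n = PQ × PR = (896, -2240, -1256).
The plane has equation n·X = 23208. For S: n·S = 23528.
23528 ≠ 23208, so S is off the plane.

No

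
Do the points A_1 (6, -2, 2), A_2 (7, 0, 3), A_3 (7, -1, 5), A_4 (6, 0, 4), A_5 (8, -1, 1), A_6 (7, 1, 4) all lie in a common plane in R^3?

No

The plane through A_1, A_2, A_3 has normal n = A_1A_2 × A_1A_3 = (5, -2, -1) and equation n·P = 32.
Checking the remaining points: n·A_4 = 26, n·A_5 = 41, n·A_6 = 29.
Since n·A_4 = 26 ≠ 32, A_4 is off the plane and the points are not all coplanar.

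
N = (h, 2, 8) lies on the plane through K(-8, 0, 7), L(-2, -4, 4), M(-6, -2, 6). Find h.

Coplanarity requires KL · (KM × KN) = 0.
KL = (6, -4, -3), KM = (2, -2, -1); the triple product is linear in h with coefficient -2 and constant term -20.
Setting it to zero: h = -10.

-10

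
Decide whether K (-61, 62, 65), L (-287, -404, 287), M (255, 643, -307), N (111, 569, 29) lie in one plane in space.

Yes

The four points are coplanar iff the 3×3 determinant with rows KL, KM, KN is zero.
Rows: (-226, -466, 222), (316, 581, -372), (172, 507, -36).
Expanding along the first row: (-226)(167688) − (-466)(52608) + (222)(60280) = 0.
Zero determinant ⇒ coplanar.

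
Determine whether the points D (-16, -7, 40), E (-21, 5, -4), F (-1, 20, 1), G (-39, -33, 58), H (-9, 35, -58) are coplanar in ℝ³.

Yes

The plane through D, E, F has normal n = DE × DF = (720, -855, -315) and equation n·P = -18135.
Checking the remaining points: n·G = -18135, n·H = -18135.
All equal -18135, so all 5 points lie in one plane.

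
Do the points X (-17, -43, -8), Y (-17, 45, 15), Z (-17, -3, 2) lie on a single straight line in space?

No

XY = (0, 88, 23), XZ = (0, 40, 10).
Comparing components 2 and 3: (88)(10) − (23)(40) = -40 ≠ 0, so XY and XZ are not parallel and the points are not collinear.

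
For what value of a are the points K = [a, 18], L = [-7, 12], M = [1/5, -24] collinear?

-41/5

Collinearity: (K − L) must be parallel to (M − L) = (36/5, -36).
Cross-multiplying the components: (a − (-7))·(-36) = (6)·(36/5).
Solving gives a = -41/5.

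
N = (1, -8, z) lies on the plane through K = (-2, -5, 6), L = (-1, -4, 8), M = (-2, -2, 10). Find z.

The plane through K, L, M has equation −2x − 4y + 3z = 42.
Substituting N: (3)z + (30) = 42, so z = 4.

4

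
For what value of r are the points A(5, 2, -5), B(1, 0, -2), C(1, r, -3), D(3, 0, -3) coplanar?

2

Normal to plane ABD: n = (2, 2, 4); plane equation n·P = -6.
Requiring n·C = -6: (2)r + (-10) = -6.
So r = 2.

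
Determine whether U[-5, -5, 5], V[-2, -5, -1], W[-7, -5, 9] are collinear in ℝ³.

UV = (3, 0, -6), UW = (-2, 0, 4).
Each component of UW is -2/3 times the corresponding component of UV, so UW = -2/3·UV and the points are collinear.

Yes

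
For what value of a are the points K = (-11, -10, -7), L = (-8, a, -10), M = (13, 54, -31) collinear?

Direction KM = (24, 64, -24). From the x-coordinate of L, the parameter along the line is τ = (-8 − (-11))/24 = 1/8.
Then a = (-10) + 1/8·(64) = -2.

-2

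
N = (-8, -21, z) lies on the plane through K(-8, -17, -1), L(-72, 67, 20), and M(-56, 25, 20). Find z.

0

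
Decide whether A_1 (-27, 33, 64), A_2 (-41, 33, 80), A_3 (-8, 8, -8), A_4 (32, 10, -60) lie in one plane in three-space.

No

With A_1 as base: A_1A_2 = (-14, 0, 16), A_1A_3 = (19, -25, -72), A_1A_4 = (59, -23, -124).
A_1A_3 × A_1A_4 = (1444, -1892, 1038).
A_1A_2 · (A_1A_3 × A_1A_4) = -3608.
Since -3608 ≠ 0, the four points are not coplanar.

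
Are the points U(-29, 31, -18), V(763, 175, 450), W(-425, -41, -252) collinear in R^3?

UV = (792, 144, 468), UW = (-396, -72, -234).
Each component of UW is -1/2 times the corresponding component of UV, so UW = -1/2·UV and the points are collinear.

Yes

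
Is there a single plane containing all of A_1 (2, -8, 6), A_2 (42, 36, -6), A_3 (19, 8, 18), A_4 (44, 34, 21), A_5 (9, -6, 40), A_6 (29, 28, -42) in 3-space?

The plane through A_1, A_2, A_3 has normal n = A_1A_2 × A_1A_3 = (720, -684, -108) and equation n·P = 6264.
Checking the remaining points: n·A_4 = 6156, n·A_5 = 6264, n·A_6 = 6264.
Since n·A_4 = 6156 ≠ 6264, A_4 is off the plane and the points are not all coplanar.

No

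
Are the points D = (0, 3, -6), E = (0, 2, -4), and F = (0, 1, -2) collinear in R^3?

DE = (0, -1, 2), DF = (0, -2, 4).
Each component of DF is 2 times the corresponding component of DE, so DF = 2·DE and the points are collinear.

Yes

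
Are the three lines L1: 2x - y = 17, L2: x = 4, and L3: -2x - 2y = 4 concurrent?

No

Lines aᵢx + bᵢy = cᵢ with pairwise distinct directions are concurrent exactly when det[aᵢ bᵢ cᵢ] = 0.
Here the determinant is -6.
Nonzero, so no common point exists.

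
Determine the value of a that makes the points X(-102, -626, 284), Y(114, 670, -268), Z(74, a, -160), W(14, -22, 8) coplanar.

404

The points are coplanar iff XY · (XZ × XW) = 0.
Expanding, this is linear in a: (4416)a + (-1784064) = 0.
So a = 404.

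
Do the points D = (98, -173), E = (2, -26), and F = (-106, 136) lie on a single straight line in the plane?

No

DE = (-96, 147), DF = (-204, 309).
det[DE; DF] = (-96)(309) − (147)(-204) = 324.
The determinant is nonzero, so they are not collinear.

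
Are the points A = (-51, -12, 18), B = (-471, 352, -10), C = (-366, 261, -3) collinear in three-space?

AB = (-420, 364, -28), AC = (-315, 273, -21).
AB × AC = (0, 0, 0).
The cross product vanishes, so the three points are collinear.

Yes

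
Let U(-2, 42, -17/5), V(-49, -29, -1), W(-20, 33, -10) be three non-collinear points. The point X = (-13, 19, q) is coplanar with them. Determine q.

-1/5

Coplanarity requires UV · (UW × UX) = 0.
UV = (-47, -71, 12/5), UW = (-18, -9, -33/5); the triple product is linear in q with coefficient -855 and constant term -171.
Setting it to zero: q = -1/5.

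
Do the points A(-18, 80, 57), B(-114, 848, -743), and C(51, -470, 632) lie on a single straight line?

AB = (-96, 768, -800), AC = (69, -550, 575).
AB × AC = (1600, 0, -192).
The cross product is nonzero, so the points do not lie on one line.

No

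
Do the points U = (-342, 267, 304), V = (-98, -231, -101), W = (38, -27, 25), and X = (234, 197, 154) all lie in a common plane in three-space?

With U as base: UV = (244, -498, -405), UW = (380, -294, -279), UX = (576, -70, -150).
UW × UX = (24570, -103704, 142744).
UV · (UW × UX) = -171648.
Since -171648 ≠ 0, the four points are not coplanar.

No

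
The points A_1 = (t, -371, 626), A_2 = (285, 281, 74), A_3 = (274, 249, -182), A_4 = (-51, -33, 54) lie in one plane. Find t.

-467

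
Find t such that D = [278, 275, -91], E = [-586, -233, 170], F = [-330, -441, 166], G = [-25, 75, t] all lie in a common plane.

5

The points are coplanar iff DE · (DF × DG) = 0.
Expanding, this is linear in t: (309760)t + (-1548800) = 0.
So t = 5.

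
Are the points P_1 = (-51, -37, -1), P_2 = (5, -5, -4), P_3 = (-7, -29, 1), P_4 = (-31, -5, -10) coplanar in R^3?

The four points are coplanar iff the 3×3 determinant with rows P_1P_2, P_1P_3, P_1P_4 is zero.
Rows: (56, 32, -3), (44, 8, 2), (20, 32, -9).
Expanding along the first row: (56)(-136) − (32)(-436) + (-3)(1248) = 2592.
Nonzero ⇒ not coplanar.

No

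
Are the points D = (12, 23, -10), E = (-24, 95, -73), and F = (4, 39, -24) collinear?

DE = (-36, 72, -63), DF = (-8, 16, -14).
DE × DF = (0, 0, 0).
The cross product vanishes, so the three points are collinear.

Yes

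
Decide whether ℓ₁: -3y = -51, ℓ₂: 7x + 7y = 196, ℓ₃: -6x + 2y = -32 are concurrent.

Yes

Lines aᵢx + bᵢy = cᵢ with pairwise distinct directions are concurrent exactly when det[aᵢ bᵢ cᵢ] = 0.
Here the determinant is 0.
It vanishes, so the lines are concurrent at (11, 17).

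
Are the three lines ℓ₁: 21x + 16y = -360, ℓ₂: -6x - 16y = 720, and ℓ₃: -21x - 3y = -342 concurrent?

Yes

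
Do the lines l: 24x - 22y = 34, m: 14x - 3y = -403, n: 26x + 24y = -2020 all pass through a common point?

Yes

Intersecting l and m: solving the 2×2 system gives (x, y) = (-38, -43).
Substitute into n: (26)(-38) + (24)(-43) = -2020.
This equals -2020, so (-38, -43) lies on all three lines and they are concurrent.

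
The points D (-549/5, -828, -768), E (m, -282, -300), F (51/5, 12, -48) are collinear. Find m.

Collinearity requires DE × DF = 0; each component is linear in m.
The y-component gives (-720)m + (-22896) = 0, so m = -159/5.
The remaining components then also vanish.

-159/5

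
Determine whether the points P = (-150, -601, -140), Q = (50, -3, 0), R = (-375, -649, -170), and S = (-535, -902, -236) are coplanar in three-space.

Yes

A normal to the plane through P, Q, R is n = PQ × PR = (-11220, -25500, 124950).
The plane has equation n·X = -484500. For S: n·S = -484500.
Equal, so S lies in the plane and all four are coplanar.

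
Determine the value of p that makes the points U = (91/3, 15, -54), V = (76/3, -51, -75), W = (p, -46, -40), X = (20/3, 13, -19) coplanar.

11/3

Normal to plane UVX: n = (-2352, 672, -1552); plane equation n·P = 22544.
Requiring n·W = 22544: (-2352)p + (31168) = 22544.
So p = 11/3.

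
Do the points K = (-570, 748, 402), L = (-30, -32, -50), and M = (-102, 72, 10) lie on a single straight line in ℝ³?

No

KL = (540, -780, -452), KM = (468, -676, -392).
KL × KM = (208, 144, 0).
The cross product is nonzero, so the points do not lie on one line.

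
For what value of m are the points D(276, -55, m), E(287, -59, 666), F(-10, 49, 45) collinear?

Direction EF = (-297, 108, -621). From the x-coordinate of D, the parameter along the line is τ = (276 − 287)/(-297) = 1/27.
Then m = 666 + 1/27·(-621) = 643.

643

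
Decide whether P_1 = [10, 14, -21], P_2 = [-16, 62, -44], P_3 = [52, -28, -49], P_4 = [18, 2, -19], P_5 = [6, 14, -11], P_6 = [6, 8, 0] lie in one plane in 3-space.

The plane through P_1, P_2, P_3 has normal n = P_1P_2 × P_1P_3 = (-2310, -1694, -924) and equation n·P = -27412.
Checking the remaining points: n·P_4 = -27412, n·P_5 = -27412, n·P_6 = -27412.
All equal -27412, so all 6 points lie in one plane.

Yes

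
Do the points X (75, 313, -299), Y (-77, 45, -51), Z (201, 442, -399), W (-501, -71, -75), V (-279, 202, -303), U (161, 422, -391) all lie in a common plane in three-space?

Yes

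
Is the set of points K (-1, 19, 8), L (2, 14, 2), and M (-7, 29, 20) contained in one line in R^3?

KL = (3, -5, -6), KM = (-6, 10, 12).
KL × KM = (0, 0, 0).
The cross product vanishes, so the three points are collinear.

Yes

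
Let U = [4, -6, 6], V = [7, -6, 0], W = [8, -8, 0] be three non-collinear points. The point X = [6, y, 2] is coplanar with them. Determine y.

-6

A normal to the plane is n = UV × UW = (-12, -6, -6).
X lies in the plane iff n · UX = 0.
This gives (-6)y + (-36) = 0, so y = -6.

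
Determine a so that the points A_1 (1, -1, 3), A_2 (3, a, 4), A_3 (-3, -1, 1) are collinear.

Direction A_1A_3 = (-4, 0, -2). From the x-coordinate of A_2, the parameter along the line is τ = (3 − 1)/(-4) = -1/2.
Then a = (-1) + (-1/2)·(0) = -1.

-1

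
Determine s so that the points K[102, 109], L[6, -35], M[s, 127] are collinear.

114

Collinearity: (M − K) must be parallel to (L − K) = (-96, -144).
Cross-multiplying the components: (s − 102)·(-144) = (18)·(-96).
Solving gives s = 114.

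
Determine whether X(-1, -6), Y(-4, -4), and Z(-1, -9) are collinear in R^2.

XY = (-3, 2), XZ = (0, -3).
Twice the signed area of △XYZ is (-3)(-3) − (2)(0) = 9.
The area is nonzero, so the three points are not collinear.

No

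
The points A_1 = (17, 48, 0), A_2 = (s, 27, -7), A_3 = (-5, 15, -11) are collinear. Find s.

Collinearity requires A_1A_2 × A_1A_3 = 0; each component is linear in s.
The y-component gives (11)s + (-33) = 0, so s = 3.
The remaining components then also vanish.

3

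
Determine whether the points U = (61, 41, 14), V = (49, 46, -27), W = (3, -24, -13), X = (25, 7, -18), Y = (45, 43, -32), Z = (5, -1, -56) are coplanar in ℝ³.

The plane through U, V, W has normal n = UV × UW = (-2800, 2054, 1070) and equation n·P = -71606.
Checking the remaining points: n·X = -74882, n·Y = -71918, n·Z = -75974.
Since n·X = -74882 ≠ -71606, X is off the plane and the points are not all coplanar.

No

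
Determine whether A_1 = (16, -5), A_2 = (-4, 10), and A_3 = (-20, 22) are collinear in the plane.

Yes

A_1A_2 = (-20, 15), A_1A_3 = (-36, 27).
det[A_1A_2; A_1A_3] = (-20)(27) − (15)(-36) = 0.
The determinant is zero, so the points are collinear.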